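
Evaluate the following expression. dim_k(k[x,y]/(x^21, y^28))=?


Basis: x^i*y^j, i<21, j<28
21*28=588


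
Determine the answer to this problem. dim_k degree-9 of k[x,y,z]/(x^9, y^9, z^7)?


Need i<9, j<9, k<7 with i+j+k=9.
For each i, j ranges over max(0,9-i-6)..min(8,9-i):
  i=0: j in [3,8] -> 6
  i=1: j in [2,8] -> 7
  i=2: j in [1,7] -> 7
  i=3: j in [0,6] -> 7
  i=4: j in [0,5] -> 6
  i=5: j in [0,4] -> 5
  i=6: j in [0,3] -> 4
  i=7: j in [0,2] -> 3
  i=8: j in [0,1] -> 2
H(9) = 6+7+7+7+6+5+4+3+2 = 47


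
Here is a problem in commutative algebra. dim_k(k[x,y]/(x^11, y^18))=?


Basis: x^i*y^j, i<11, j<18
11*18=198


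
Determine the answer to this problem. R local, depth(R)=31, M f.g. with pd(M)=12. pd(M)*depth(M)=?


pd+depth=31
depth=31-12=19
pd*depth=12*19=228


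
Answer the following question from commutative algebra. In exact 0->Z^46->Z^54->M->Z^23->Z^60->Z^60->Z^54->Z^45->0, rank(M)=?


Alt sum=0:
(-1)^0*46 + (-1)^1*54 + (-1)^2*? + (-1)^3*23 + (-1)^4*60 + (-1)^5*60 + (-1)^6*54 + (-1)^7*45=0
rank(M)=22


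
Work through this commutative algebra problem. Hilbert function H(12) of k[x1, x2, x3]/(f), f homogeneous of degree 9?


C(14,2)-C(5,2)=91-10=81


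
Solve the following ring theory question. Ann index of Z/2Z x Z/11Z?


Exponent = lcm of the cyclic orders; pairwise coprime => product.
2^1*11^1=2*11=22


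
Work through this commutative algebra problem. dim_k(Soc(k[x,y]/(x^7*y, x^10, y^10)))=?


Socle = ann(m) = span of standard monomials u with x*u, y*u in I (staircase corners).
Minimal generators: x^10, x^7*y, y^10
Corners: x^6y^9, x^9
Socle dim=2


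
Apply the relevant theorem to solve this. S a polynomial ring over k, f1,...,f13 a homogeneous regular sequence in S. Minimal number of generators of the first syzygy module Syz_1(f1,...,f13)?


Regular sequence => Koszul complex is the minimal free resolution.
Syz_1 minimally generated by Koszul relations f_i*e_j - f_j*e_i (i<j): mu(Syz_1) = beta_2 = C(m,2) = m(m-1)/2
m=13
13*12/2 = 78


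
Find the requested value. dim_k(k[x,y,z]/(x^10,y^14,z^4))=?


Basis: x^iy^jz^k, i<10,j<14,k<4
10*14*4=560


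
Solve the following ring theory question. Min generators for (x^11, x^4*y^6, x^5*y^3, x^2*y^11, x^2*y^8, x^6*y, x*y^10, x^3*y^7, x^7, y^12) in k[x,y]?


Remove redundant (divisible by others).
x^11 redundant.
x^2*y^11 redundant.
Min: x^7, x^6*y, x^5*y^3, x^4*y^6, x^3*y^7, x^2*y^8, x*y^10, y^12
Count=8


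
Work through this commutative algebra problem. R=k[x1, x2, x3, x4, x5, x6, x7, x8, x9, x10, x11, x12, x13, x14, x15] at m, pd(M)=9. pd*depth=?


pd+depth=15
depth=15-9=6
pd*depth=9*6=54


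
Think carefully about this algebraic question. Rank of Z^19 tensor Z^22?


rank(M(x)N) = rank(M)*rank(N)
19*22 = 418


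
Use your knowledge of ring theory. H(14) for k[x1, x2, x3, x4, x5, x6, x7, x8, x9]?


C(d+n-1,n-1)=C(22,8)=319770


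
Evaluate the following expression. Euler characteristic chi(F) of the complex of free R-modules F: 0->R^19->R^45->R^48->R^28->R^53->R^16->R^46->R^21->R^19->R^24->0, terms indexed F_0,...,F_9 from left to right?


chi = sum (-1)^i * rank:
(-1)^0*19=19
(-1)^1*45=-45
(-1)^2*48=48
(-1)^3*28=-28
(-1)^4*53=53
(-1)^5*16=-16
(-1)^6*46=46
(-1)^7*21=-21
(-1)^8*19=19
(-1)^9*24=-24
chi=51


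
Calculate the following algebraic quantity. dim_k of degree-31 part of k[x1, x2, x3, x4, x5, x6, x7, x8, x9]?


C(d+n-1,n-1)=C(39,8)=61523748


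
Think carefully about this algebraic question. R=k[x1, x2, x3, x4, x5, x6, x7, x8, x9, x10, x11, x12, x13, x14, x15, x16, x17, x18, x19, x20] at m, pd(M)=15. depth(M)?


pd+depth=depth(R)=20
depth=20-15=5


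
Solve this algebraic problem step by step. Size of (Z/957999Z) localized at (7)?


7-primary part: 957999=7^5*57
Size=7^5=16807


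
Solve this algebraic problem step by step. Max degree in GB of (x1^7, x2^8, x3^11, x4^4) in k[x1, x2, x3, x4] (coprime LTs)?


Pure powers, coprime LTs => already GB.
Degrees: 7, 8, 11, 4
Max=11


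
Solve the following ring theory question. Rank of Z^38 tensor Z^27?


rank(M(x)N) = rank(M)*rank(N)
38*27 = 1026


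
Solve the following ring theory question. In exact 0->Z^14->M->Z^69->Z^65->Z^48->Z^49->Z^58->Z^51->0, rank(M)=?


Alt sum=0:
(-1)^0*14 + (-1)^1*? + (-1)^2*69 + (-1)^3*65 + (-1)^4*48 + (-1)^5*49 + (-1)^6*58 + (-1)^7*51=0
rank(M)=24


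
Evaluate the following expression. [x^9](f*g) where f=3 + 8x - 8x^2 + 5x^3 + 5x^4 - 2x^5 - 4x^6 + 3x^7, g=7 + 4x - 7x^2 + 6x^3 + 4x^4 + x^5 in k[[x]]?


[x^9] = sum a_i*b_j, i+j=9
  5*1=5
  -2*4=-8
  -4*6=-24
  3*-7=-21
Sum=-48


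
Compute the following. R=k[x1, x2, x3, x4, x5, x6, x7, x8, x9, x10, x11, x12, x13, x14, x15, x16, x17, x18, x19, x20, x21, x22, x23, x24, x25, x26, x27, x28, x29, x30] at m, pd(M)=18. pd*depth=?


pd+depth=30
depth=30-18=12
pd*depth=18*12=216


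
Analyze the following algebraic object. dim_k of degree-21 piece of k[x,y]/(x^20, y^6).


k[x,y], I = (x^20, y^6), d = 21
Need i < 20 and d-i < 6.
Range: 16 <= i <= 19.
H(21) = 4


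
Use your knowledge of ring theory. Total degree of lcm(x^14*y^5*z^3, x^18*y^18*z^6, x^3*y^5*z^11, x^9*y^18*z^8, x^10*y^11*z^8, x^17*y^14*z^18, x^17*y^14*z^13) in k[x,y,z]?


lcm = componentwise max:
x: max(14,18,3,9,10,17,17)=18
y: max(5,18,5,18,11,14,14)=18
z: max(3,6,11,8,8,18,13)=18
Total=18+18+18=54


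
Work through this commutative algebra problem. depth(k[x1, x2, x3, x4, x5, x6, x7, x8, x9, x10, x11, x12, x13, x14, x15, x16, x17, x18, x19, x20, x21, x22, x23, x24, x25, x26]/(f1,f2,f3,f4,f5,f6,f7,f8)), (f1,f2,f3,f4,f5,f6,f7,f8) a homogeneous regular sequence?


depth(R)=26
depth(R/I)=26-8=18


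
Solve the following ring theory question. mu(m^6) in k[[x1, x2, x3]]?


C(n+d-1,d)=C(8,6)=28


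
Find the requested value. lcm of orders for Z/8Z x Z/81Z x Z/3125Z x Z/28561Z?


Exponent = lcm of the cyclic orders; pairwise coprime => product.
2^3*3^4*5^5*13^4=8*81*3125*28561=57836025000


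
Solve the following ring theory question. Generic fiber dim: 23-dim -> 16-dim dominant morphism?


dim(fiber)=dim(X)-dim(Y)=23-16=7


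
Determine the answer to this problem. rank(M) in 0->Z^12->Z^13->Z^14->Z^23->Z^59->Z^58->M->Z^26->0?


Alt sum=0:
(-1)^0*12 + (-1)^1*13 + (-1)^2*14 + (-1)^3*23 + (-1)^4*59 + (-1)^5*58 + (-1)^6*? + (-1)^7*26=0
rank(M)=35


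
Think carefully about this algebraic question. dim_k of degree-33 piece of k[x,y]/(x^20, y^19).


k[x,y], I = (x^20, y^19), d = 33
Need i < 20 and d-i < 19.
Range: 15 <= i <= 19.
H(33) = 5


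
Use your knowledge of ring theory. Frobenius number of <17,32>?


gcd(17,32)=1 => F=ab-a-b=17*32-17-32=544-49=495


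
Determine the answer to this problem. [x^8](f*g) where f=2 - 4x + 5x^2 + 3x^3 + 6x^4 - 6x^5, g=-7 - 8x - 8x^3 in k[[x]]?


[x^8] = sum a_i*b_j, i+j=8
  -6*-8=48
Sum=48


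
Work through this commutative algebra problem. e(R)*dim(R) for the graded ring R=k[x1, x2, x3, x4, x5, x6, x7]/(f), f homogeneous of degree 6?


e(R)=deg(f)=6, dim(R)=7-1=6
e*dim=6*6=36


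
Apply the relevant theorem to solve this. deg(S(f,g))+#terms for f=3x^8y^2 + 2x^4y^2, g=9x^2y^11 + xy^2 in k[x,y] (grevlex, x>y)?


LT(f)=3x^8y^2, LT(g)=9x^2y^11
lcm(LM)=x^8y^11
S(f,g) (scaled by 27 to clear denominators) = 9y^9*f - 3x^6*g = 18x^4y^11 - 3x^7y^2
2 terms, deg 15.
15+2=17


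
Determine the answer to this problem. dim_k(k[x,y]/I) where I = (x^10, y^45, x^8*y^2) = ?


k[x,y]/I, I = (x^10, y^45, x^8*y^2)
Rect: 10x45=450. Corner: (10-8)x(45-2)=86.
dim = 450-86 = 364


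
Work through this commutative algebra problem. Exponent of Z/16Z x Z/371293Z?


Exponent = lcm of the cyclic orders; pairwise coprime => product.
2^4*13^5=16*371293=5940688


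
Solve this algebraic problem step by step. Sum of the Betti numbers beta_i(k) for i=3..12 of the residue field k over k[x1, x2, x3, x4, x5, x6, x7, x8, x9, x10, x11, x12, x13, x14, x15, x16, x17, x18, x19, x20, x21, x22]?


Koszul resolution: beta_i(k)=C(n,i), n=22
C(22,3)=1540, C(22,4)=7315, C(22,5)=26334, C(22,6)=74613, C(22,7)=170544, C(22,8)=319770, C(22,9)=497420, C(22,10)=646646, C(22,11)=705432, C(22,12)=646646
Sum=3096260


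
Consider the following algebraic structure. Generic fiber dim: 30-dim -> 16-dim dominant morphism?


dim(fiber)=dim(X)-dim(Y)=30-16=14


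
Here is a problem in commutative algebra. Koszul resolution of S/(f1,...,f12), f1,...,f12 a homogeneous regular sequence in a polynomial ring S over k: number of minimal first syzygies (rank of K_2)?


Regular sequence => Koszul complex is the minimal free resolution.
Syz_1 minimally generated by Koszul relations f_i*e_j - f_j*e_i (i<j): mu(Syz_1) = beta_2 = C(m,2) = m(m-1)/2
m=12
12*11/2 = 66


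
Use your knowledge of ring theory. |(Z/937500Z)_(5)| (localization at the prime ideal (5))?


5-primary part: 937500=5^7*12
Size=5^7=78125


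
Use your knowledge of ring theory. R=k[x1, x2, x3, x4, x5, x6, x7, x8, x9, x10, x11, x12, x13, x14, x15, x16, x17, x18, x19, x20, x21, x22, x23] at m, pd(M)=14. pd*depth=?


pd+depth=23
depth=23-14=9
pd*depth=14*9=126


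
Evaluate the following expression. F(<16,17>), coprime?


gcd(16,17)=1 => F=ab-a-b=16*17-16-17=272-33=239


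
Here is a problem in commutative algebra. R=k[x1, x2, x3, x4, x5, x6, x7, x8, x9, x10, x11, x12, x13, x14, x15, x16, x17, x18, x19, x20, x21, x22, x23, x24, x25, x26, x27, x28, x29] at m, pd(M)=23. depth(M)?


pd+depth=depth(R)=29
depth=29-23=6


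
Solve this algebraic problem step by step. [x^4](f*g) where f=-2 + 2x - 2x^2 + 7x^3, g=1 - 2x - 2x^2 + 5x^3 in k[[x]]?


[x^4] = sum a_i*b_j, i+j=4
  2*5=10
  -2*-2=4
  7*-2=-14
Sum=0


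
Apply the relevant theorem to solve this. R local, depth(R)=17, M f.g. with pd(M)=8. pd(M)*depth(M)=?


pd+depth=17
depth=17-8=9
pd*depth=8*9=72


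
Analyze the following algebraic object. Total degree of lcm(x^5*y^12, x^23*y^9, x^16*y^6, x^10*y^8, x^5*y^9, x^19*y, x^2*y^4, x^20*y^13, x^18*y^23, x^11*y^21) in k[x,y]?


lcm = componentwise max:
x: max(5,23,16,10,5,19,2,20,18,11)=23
y: max(12,9,6,8,9,1,4,13,23,21)=23
Total=23+23=46


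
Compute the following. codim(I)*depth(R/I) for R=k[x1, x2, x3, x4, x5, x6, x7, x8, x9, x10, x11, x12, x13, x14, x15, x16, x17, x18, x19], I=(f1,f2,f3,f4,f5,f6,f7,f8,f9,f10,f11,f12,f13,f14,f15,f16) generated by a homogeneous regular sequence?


codim=16, depth=dim(R/I)=19-16=3
Product=16*3=48


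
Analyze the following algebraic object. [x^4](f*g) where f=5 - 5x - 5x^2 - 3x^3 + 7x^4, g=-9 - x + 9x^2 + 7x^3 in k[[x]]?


[x^4] = sum a_i*b_j, i+j=4
  -5*7=-35
  -5*9=-45
  -3*-1=3
  7*-9=-63
Sum=-140


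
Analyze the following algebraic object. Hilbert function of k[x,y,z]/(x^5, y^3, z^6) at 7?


Need i<5, j<3, k<6 with i+j+k=7.
For each i, j ranges over max(0,7-i-5)..min(2,7-i):
  i=0: j in [2,2] -> 1
  i=1: j in [1,2] -> 2
  i=2: j in [0,2] -> 3
  i=3: j in [0,2] -> 3
  i=4: j in [0,2] -> 3
H(7) = 1+2+3+3+3 = 12


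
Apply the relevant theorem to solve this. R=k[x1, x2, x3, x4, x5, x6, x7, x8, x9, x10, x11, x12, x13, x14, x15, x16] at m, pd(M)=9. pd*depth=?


pd+depth=16
depth=16-9=7
pd*depth=9*7=63


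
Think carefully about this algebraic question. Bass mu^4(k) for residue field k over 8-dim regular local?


C(n,i)=C(8,4)=70


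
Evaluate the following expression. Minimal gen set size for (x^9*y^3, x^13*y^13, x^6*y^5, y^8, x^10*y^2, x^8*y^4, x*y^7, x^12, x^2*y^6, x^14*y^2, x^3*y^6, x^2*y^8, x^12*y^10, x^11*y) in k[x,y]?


Remove redundant (divisible by others).
x^12*y^10 redundant.
x^2*y^8 redundant.
x^14*y^2 redundant.
x^13*y^13 redundant.
x^3*y^6 redundant.
Min: x^12, x^11*y, x^10*y^2, x^9*y^3, x^8*y^4, x^6*y^5, x^2*y^6, x*y^7, y^8
Count=9


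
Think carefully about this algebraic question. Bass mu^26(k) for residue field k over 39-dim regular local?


C(n,i)=C(39,26)=8122425444


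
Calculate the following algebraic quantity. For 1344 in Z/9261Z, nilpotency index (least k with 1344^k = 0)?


1344^k mod 9261:
k=1: 1344
k=2: 441
k=3: 0
First zero at k = 3


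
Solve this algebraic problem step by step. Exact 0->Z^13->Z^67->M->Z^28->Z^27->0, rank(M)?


Alt sum=0:
(-1)^0*13 + (-1)^1*67 + (-1)^2*? + (-1)^3*28 + (-1)^4*27=0
rank(M)=55


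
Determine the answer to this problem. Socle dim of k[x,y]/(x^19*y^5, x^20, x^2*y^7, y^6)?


Socle = ann(m) = span of standard monomials u with x*u, y*u in I (staircase corners).
Redundant generators: x^2*y^7
Minimal generators: x^20, x^19*y^5, y^6
Corners: x^18y^5, x^19y^4
Socle dim=2


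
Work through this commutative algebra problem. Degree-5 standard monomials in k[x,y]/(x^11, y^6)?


k[x,y], I = (x^11, y^6), d = 5
Need i < 11 and d-i < 6.
Range: 0 <= i <= 5.
H(5) = 6


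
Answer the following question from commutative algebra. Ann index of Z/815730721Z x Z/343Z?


Exponent = lcm of the cyclic orders; pairwise coprime => product.
13^8*7^3=815730721*343=279795637303


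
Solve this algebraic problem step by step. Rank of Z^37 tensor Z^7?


rank(M(x)N) = rank(M)*rank(N)
37*7 = 259


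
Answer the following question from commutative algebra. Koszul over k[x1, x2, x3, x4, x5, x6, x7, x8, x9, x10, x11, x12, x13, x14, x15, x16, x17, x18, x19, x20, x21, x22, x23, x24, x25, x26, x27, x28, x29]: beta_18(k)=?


C(n,i)=C(29,18)=34597290


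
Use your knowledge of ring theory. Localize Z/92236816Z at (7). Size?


7-primary part: 92236816=7^8*16
Size=7^8=5764801


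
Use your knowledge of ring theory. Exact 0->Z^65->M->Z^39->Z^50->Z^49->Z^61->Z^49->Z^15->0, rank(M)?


Alt sum=0:
(-1)^0*65 + (-1)^1*? + (-1)^2*39 + (-1)^3*50 + (-1)^4*49 + (-1)^5*61 + (-1)^6*49 + (-1)^7*15=0
rank(M)=76


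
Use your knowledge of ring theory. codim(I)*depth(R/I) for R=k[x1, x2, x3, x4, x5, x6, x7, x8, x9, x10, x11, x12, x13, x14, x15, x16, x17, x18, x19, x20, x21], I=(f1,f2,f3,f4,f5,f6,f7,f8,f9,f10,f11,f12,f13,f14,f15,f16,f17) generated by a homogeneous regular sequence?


codim=17, depth=dim(R/I)=21-17=4
Product=17*4=68


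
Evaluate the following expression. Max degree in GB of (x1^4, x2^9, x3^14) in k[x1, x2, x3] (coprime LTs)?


Pure powers, coprime LTs => already GB.
Degrees: 4, 9, 14
Max=14


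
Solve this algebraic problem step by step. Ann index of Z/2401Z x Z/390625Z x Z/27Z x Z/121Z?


Exponent = lcm of the cyclic orders; pairwise coprime => product.
7^4*5^8*3^3*11^2=2401*390625*27*121=3064088671875


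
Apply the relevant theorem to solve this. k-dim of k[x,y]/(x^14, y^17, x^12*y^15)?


k[x,y]/I, I = (x^14, y^17, x^12*y^15)
Rect: 14x17=238. Corner: (14-12)x(17-15)=4.
dim = 238-4 = 234


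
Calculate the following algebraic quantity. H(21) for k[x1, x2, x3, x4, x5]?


C(d+n-1,n-1)=C(25,4)=12650


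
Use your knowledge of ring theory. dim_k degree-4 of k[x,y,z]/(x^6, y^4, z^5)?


Need i<6, j<4, k<5 with i+j+k=4.
For each i, j ranges over max(0,4-i-4)..min(3,4-i):
  i=0: j in [0,3] -> 4
  i=1: j in [0,3] -> 4
  i=2: j in [0,2] -> 3
  i=3: j in [0,1] -> 2
  i=4: j in [0,0] -> 1
H(4) = 4+4+3+2+1 = 14


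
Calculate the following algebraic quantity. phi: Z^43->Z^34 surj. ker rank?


rank(ker) = 43-34 = 9


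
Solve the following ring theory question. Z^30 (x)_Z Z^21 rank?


rank(M(x)N) = rank(M)*rank(N)
30*21 = 630


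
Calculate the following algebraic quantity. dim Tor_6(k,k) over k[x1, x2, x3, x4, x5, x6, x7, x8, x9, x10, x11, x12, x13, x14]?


Koszul: C(n,i)=C(14,6)=3003


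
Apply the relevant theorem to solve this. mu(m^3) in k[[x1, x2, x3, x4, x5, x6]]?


C(n+d-1,d)=C(8,3)=56


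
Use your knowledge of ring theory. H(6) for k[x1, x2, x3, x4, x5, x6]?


C(d+n-1,n-1)=C(11,5)=462


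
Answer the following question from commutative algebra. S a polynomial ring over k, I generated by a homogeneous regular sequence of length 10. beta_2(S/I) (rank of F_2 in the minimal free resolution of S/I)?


Regular sequence => Koszul complex is the minimal free resolution.
Syz_1 minimally generated by Koszul relations f_i*e_j - f_j*e_i (i<j): mu(Syz_1) = beta_2 = C(m,2) = m(m-1)/2
m=10
10*9/2 = 45


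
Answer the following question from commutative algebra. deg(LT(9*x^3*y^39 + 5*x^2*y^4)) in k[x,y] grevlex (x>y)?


LT: 9*x^3*y^39
deg_x=3, deg_y=39
Total=3+39=42


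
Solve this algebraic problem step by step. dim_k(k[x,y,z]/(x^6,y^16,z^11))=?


Basis: x^iy^jz^k, i<6,j<16,k<11
6*16*11=1056


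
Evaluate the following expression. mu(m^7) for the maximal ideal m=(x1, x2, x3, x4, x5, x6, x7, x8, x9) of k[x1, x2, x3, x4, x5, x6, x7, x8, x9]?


Graded Nakayama: mu(m^d) = dim_k (m^d/m^(d+1)) = #degree-7 monomials in 9 vars
C(n+d-1,d)=C(15,7)=6435


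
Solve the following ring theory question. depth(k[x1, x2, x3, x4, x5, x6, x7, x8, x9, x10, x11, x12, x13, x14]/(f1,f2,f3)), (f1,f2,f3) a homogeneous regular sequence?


depth(R)=14
depth(R/I)=14-3=11


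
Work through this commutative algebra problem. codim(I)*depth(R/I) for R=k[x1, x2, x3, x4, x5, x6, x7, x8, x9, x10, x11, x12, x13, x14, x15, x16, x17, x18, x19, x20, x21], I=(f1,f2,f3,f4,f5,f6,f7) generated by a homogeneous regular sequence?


codim=7, depth=dim(R/I)=21-7=14
Product=7*14=98


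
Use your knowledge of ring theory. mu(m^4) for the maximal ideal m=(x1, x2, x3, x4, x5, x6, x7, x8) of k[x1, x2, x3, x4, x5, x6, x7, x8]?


Graded Nakayama: mu(m^d) = dim_k (m^d/m^(d+1)) = #degree-4 monomials in 8 vars
C(n+d-1,d)=C(11,4)=330


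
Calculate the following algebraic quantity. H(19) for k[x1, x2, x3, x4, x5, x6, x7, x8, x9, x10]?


C(d+n-1,n-1)=C(28,9)=6906900


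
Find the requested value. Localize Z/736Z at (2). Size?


2-primary part: 736=2^5*23
Size=2^5=32


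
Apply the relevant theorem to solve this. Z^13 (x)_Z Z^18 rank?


rank(M(x)N) = rank(M)*rank(N)
13*18 = 234


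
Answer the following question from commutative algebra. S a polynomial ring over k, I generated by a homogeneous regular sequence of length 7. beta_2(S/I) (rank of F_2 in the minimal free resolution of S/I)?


Regular sequence => Koszul complex is the minimal free resolution.
Syz_1 minimally generated by Koszul relations f_i*e_j - f_j*e_i (i<j): mu(Syz_1) = beta_2 = C(m,2) = m(m-1)/2
m=7
7*6/2 = 21


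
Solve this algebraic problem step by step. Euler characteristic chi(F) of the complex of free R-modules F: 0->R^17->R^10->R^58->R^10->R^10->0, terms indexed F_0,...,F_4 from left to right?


chi = sum (-1)^i * rank:
(-1)^0*17=17
(-1)^1*10=-10
(-1)^2*58=58
(-1)^3*10=-10
(-1)^4*10=10
chi=65


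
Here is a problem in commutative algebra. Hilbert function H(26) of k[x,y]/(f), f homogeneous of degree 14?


H(t)=d for t>=d-1.
d=14, t=26
H(26)=14


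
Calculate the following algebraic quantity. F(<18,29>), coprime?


gcd(18,29)=1 => F=ab-a-b=18*29-18-29=522-47=475


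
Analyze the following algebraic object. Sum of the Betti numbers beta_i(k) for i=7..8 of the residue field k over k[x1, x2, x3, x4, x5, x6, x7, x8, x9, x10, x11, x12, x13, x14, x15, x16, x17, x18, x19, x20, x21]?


Koszul resolution: beta_i(k)=C(n,i), n=21
C(21,7)=116280, C(21,8)=203490
Sum=319770


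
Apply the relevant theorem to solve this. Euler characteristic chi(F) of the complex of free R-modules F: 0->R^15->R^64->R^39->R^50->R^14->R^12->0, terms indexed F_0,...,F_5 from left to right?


chi = sum (-1)^i * rank:
(-1)^0*15=15
(-1)^1*64=-64
(-1)^2*39=39
(-1)^3*50=-50
(-1)^4*14=14
(-1)^5*12=-12
chi=-58


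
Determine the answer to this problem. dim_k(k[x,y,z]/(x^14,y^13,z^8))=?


Basis: x^iy^jz^k, i<14,j<13,k<8
14*13*8=1456


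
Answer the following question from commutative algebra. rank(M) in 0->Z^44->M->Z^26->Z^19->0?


Alt sum=0:
(-1)^0*44 + (-1)^1*? + (-1)^2*26 + (-1)^3*19=0
rank(M)=51


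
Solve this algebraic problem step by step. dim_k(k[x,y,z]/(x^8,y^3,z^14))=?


Basis: x^iy^jz^k, i<8,j<3,k<14
8*3*14=336


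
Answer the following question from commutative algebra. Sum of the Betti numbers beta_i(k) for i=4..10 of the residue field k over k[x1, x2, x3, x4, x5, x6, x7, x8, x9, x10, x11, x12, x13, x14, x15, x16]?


Koszul resolution: beta_i(k)=C(n,i), n=16
C(16,4)=1820, C(16,5)=4368, C(16,6)=8008, C(16,7)=11440, C(16,8)=12870, C(16,9)=11440, C(16,10)=8008
Sum=57954


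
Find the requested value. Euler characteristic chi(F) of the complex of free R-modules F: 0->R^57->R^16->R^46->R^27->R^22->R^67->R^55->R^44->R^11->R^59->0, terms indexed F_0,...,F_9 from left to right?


chi = sum (-1)^i * rank:
(-1)^0*57=57
(-1)^1*16=-16
(-1)^2*46=46
(-1)^3*27=-27
(-1)^4*22=22
(-1)^5*67=-67
(-1)^6*55=55
(-1)^7*44=-44
(-1)^8*11=11
(-1)^9*59=-59
chi=-22


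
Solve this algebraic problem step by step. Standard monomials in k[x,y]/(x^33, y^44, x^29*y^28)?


k[x,y]/I, I = (x^33, y^44, x^29*y^28)
Rect: 33x44=1452. Corner: (33-29)x(44-28)=64.
dim = 1452-64 = 1388


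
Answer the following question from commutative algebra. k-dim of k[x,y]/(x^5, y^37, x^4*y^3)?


k[x,y]/I, I = (x^5, y^37, x^4*y^3)
Rect: 5x37=185. Corner: (5-4)x(37-3)=34.
dim = 185-34 = 151


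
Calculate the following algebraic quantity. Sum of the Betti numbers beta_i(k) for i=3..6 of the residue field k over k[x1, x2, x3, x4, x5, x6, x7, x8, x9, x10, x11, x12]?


Koszul resolution: beta_i(k)=C(n,i), n=12
C(12,3)=220, C(12,4)=495, C(12,5)=792, C(12,6)=924
Sum=2431


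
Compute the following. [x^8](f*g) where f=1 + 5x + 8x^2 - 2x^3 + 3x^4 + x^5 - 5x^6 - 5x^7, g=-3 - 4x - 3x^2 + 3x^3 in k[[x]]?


[x^8] = sum a_i*b_j, i+j=8
  1*3=3
  -5*-3=15
  -5*-4=20
Sum=38


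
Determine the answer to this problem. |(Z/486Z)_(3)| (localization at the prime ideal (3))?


3-primary part: 486=3^5*2
Size=3^5=243


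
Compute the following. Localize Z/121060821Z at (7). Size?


7-primary part: 121060821=7^9*3
Size=7^9=40353607


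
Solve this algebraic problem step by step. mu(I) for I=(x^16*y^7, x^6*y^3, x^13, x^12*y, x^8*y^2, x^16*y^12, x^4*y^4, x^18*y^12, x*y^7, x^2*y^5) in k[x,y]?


Remove redundant (divisible by others).
x^16*y^7 redundant.
x^16*y^12 redundant.
x^18*y^12 redundant.
Min: x^13, x^12*y, x^8*y^2, x^6*y^3, x^4*y^4, x^2*y^5, x*y^7
Count=7


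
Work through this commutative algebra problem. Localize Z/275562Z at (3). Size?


3-primary part: 275562=3^9*14
Size=3^9=19683


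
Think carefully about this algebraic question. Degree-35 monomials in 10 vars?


C(d+n-1,n-1)=C(44,9)=708930508


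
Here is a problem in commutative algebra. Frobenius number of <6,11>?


gcd(6,11)=1 => F=ab-a-b=6*11-6-11=66-17=49


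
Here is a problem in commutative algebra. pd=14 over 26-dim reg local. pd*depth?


pd+depth=26
depth=26-14=12
pd*depth=14*12=168


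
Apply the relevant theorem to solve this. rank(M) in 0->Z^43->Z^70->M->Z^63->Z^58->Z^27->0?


Alt sum=0:
(-1)^0*43 + (-1)^1*70 + (-1)^2*? + (-1)^3*63 + (-1)^4*58 + (-1)^5*27=0
rank(M)=59


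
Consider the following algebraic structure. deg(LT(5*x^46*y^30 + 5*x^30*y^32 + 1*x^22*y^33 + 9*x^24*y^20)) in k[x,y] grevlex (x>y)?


LT: 5*x^46*y^30
deg_x=46, deg_y=30
Total=46+30=76


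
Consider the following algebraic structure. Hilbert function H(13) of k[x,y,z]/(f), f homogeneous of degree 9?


C(15,2)-C(6,2)=105-15=90


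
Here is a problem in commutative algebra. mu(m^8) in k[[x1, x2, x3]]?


C(n+d-1,d)=C(10,8)=45


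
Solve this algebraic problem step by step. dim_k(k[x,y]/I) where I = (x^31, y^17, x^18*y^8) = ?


k[x,y]/I, I = (x^31, y^17, x^18*y^8)
Rect: 31x17=527. Corner: (31-18)x(17-8)=117.
dim = 527-117 = 410


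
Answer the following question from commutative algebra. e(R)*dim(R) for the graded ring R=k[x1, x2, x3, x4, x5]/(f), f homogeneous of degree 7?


e(R)=deg(f)=7, dim(R)=5-1=4
e*dim=7*4=28


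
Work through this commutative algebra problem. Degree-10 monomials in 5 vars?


C(d+n-1,n-1)=C(14,4)=1001


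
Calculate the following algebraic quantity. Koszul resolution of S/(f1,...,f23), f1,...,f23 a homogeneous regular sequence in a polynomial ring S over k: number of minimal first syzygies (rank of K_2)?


Regular sequence => Koszul complex is the minimal free resolution.
Syz_1 minimally generated by Koszul relations f_i*e_j - f_j*e_i (i<j): mu(Syz_1) = beta_2 = C(m,2) = m(m-1)/2
m=23
23*22/2 = 253


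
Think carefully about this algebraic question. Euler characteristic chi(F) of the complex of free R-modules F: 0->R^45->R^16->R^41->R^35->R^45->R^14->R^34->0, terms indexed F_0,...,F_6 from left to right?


chi = sum (-1)^i * rank:
(-1)^0*45=45
(-1)^1*16=-16
(-1)^2*41=41
(-1)^3*35=-35
(-1)^4*45=45
(-1)^5*14=-14
(-1)^6*34=34
chi=100


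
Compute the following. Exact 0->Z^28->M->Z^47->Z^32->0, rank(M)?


Alt sum=0:
(-1)^0*28 + (-1)^1*? + (-1)^2*47 + (-1)^3*32=0
rank(M)=43


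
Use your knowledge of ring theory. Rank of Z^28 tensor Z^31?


rank(M(x)N) = rank(M)*rank(N)
28*31 = 868


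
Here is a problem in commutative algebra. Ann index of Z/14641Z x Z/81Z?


Exponent = lcm of the cyclic orders; pairwise coprime => product.
11^4*3^4=14641*81=1185921


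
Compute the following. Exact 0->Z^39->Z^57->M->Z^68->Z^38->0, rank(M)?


Alt sum=0:
(-1)^0*39 + (-1)^1*57 + (-1)^2*? + (-1)^3*68 + (-1)^4*38=0
rank(M)=48


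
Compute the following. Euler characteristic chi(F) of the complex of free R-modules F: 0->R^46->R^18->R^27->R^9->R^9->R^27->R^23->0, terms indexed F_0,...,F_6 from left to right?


chi = sum (-1)^i * rank:
(-1)^0*46=46
(-1)^1*18=-18
(-1)^2*27=27
(-1)^3*9=-9
(-1)^4*9=9
(-1)^5*27=-27
(-1)^6*23=23
chi=51


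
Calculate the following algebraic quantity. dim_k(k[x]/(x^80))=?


Basis: 1,x,...,x^79
dim=80


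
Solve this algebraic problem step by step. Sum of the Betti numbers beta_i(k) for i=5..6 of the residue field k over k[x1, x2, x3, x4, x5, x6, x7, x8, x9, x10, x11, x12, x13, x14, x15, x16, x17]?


Koszul resolution: beta_i(k)=C(n,i), n=17
C(17,5)=6188, C(17,6)=12376
Sum=18564


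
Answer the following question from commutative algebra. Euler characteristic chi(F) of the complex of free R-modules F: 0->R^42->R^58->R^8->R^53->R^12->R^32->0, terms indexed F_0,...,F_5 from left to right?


chi = sum (-1)^i * rank:
(-1)^0*42=42
(-1)^1*58=-58
(-1)^2*8=8
(-1)^3*53=-53
(-1)^4*12=12
(-1)^5*32=-32
chi=-81


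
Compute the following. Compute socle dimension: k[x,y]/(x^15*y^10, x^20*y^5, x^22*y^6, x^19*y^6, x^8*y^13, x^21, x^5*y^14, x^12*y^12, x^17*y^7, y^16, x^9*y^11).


Socle = ann(m) = span of standard monomials u with x*u, y*u in I (staircase corners).
Redundant generators: x^12*y^12, x^22*y^6
Minimal generators: x^21, x^20*y^5, x^19*y^6, x^17*y^7, x^15*y^10, x^9*y^11, x^8*y^13, x^5*y^14, y^16
Corners: x^4y^15, x^7y^13, x^8y^12, x^14y^10, x^16y^9, x^18y^6, x^19y^5, x^20y^4
Socle dim=8


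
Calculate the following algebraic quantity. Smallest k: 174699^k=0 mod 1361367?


174699^k mod 1361367:
k=1: 174699
k=2: 615195
k=3: 833490
k=4: 777924
k=5: 0
First zero at k = 5


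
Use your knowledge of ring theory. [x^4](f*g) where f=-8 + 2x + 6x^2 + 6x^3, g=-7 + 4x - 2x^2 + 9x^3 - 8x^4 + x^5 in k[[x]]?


[x^4] = sum a_i*b_j, i+j=4
  -8*-8=64
  2*9=18
  6*-2=-12
  6*4=24
Sum=94


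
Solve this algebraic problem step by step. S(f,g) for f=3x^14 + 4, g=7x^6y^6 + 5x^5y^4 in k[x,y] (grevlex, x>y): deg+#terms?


LT(f)=3x^14, LT(g)=7x^6y^6
lcm(LM)=x^14y^6
S(f,g) (scaled by 21 to clear denominators) = 7y^6*f - 3x^8*g = -15x^13y^4 + 28y^6
2 terms, deg 17.
17+2=19


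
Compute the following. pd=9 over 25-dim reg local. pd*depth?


pd+depth=25
depth=25-9=16
pd*depth=9*16=144


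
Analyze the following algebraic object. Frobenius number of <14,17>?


gcd(14,17)=1 => F=ab-a-b=14*17-14-17=238-31=207


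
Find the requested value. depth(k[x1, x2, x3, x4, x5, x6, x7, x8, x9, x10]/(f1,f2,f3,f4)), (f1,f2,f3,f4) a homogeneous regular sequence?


depth(R)=10
depth(R/I)=10-4=6


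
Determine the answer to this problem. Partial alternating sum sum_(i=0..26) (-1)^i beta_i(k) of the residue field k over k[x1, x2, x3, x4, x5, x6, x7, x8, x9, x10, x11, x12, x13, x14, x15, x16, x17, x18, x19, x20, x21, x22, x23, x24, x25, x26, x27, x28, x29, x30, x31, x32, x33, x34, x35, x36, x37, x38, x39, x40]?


Koszul resolution: beta_i(k)=C(n,i), n=40
sum_(i=0..p) (-1)^i C(n,i) = (-1)^p C(n-1,p)
(-1)^26*C(39,26) = (-1)^26*8122425444 = 8122425444


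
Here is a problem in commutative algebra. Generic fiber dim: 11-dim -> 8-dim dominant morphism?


dim(fiber)=dim(X)-dim(Y)=11-8=3


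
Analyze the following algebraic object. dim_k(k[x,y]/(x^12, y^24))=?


Basis: x^i*y^j, i<12, j<24
12*24=288


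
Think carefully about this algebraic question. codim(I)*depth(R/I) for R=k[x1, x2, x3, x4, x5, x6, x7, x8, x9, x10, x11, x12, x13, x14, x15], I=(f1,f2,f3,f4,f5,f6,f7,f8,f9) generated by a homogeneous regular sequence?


codim=9, depth=dim(R/I)=15-9=6
Product=9*6=54


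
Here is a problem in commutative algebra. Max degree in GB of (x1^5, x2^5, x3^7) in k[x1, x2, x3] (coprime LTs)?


Pure powers, coprime LTs => already GB.
Degrees: 5, 5, 7
Max=7


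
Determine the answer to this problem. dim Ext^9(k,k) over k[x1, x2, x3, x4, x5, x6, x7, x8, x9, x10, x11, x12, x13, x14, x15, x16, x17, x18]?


C(n,i)=C(18,9)=48620


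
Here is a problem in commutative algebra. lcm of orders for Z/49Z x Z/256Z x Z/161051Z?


Exponent = lcm of the cyclic orders; pairwise coprime => product.
7^2*2^8*11^5=49*256*161051=2020223744


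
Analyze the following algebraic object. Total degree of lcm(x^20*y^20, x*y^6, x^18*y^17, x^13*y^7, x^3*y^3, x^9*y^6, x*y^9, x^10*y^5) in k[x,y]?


lcm = componentwise max:
x: max(20,1,18,13,3,9,1,10)=20
y: max(20,6,17,7,3,6,9,5)=20
Total=20+20=40


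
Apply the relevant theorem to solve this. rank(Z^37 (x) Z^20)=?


rank(M(x)N) = rank(M)*rank(N)
37*20 = 740


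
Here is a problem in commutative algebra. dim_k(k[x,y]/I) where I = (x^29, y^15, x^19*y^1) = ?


k[x,y]/I, I = (x^29, y^15, x^19*y^1)
Rect: 29x15=435. Corner: (29-19)x(15-1)=140.
dim = 435-140 = 295


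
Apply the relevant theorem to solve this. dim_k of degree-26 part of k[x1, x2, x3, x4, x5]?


C(d+n-1,n-1)=C(30,4)=27405


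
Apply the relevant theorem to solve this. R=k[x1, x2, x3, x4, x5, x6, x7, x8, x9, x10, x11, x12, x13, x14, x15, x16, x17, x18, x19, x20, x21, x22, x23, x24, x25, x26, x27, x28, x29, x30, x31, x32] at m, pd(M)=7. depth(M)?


pd+depth=depth(R)=32
depth=32-7=25


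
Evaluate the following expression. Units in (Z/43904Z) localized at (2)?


Local ring = Z/128Z.
phi(128) = 2^6*(2-1) = 64


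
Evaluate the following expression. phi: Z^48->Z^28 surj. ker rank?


rank(ker) = 48-28 = 20


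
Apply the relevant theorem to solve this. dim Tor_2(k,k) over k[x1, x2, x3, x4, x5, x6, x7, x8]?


Koszul: C(n,i)=C(8,2)=28


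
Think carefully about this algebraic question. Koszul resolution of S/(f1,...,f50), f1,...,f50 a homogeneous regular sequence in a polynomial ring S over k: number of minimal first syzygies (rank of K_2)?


Regular sequence => Koszul complex is the minimal free resolution.
Syz_1 minimally generated by Koszul relations f_i*e_j - f_j*e_i (i<j): mu(Syz_1) = beta_2 = C(m,2) = m(m-1)/2
m=50
50*49/2 = 1225


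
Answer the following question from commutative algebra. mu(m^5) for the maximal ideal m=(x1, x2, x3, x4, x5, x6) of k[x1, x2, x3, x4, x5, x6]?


Graded Nakayama: mu(m^d) = dim_k (m^d/m^(d+1)) = #degree-5 monomials in 6 vars
C(n+d-1,d)=C(10,5)=252


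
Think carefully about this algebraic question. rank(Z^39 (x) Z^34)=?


rank(M(x)N) = rank(M)*rank(N)
39*34 = 1326


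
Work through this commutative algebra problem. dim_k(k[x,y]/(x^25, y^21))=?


Basis: x^i*y^j, i<25, j<21
25*21=525


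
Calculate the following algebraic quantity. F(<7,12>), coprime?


gcd(7,12)=1 => F=ab-a-b=7*12-7-12=84-19=65


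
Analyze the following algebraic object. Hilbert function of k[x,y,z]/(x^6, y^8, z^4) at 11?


Need i<6, j<8, k<4 with i+j+k=11.
For each i, j ranges over max(0,11-i-3)..min(7,11-i):
  i=0: j in [8,7] -> 0
  i=1: j in [7,7] -> 1
  i=2: j in [6,7] -> 2
  i=3: j in [5,7] -> 3
  i=4: j in [4,7] -> 4
  i=5: j in [3,6] -> 4
H(11) = 0+1+2+3+4+4 = 14


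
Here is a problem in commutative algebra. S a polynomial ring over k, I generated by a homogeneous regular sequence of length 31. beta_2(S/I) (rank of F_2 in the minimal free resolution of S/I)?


Regular sequence => Koszul complex is the minimal free resolution.
Syz_1 minimally generated by Koszul relations f_i*e_j - f_j*e_i (i<j): mu(Syz_1) = beta_2 = C(m,2) = m(m-1)/2
m=31
31*30/2 = 465


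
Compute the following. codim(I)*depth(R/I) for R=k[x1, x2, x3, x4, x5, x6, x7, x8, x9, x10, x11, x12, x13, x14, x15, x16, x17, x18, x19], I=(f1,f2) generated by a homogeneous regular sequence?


codim=2, depth=dim(R/I)=19-2=17
Product=2*17=34


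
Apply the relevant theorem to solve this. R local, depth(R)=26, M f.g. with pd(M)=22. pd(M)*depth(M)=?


pd+depth=26
depth=26-22=4
pd*depth=22*4=88


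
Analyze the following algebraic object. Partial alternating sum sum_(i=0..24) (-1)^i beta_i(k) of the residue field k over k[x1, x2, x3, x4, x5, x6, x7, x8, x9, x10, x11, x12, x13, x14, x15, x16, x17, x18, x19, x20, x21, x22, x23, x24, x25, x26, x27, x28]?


Koszul resolution: beta_i(k)=C(n,i), n=28
sum_(i=0..p) (-1)^i C(n,i) = (-1)^p C(n-1,p)
(-1)^24*C(27,24) = (-1)^24*2925 = 2925


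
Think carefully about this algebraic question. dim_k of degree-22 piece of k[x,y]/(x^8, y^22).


k[x,y], I = (x^8, y^22), d = 22
Need i < 8 and d-i < 22.
Range: 1 <= i <= 7.
H(22) = 7


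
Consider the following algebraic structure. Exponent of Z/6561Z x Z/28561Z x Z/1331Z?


Exponent = lcm of the cyclic orders; pairwise coprime => product.
3^8*13^4*11^3=6561*28561*1331=249414387651


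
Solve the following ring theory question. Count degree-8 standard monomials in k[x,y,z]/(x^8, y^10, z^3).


Need i<8, j<10, k<3 with i+j+k=8.
For each i, j ranges over max(0,8-i-2)..min(9,8-i):
  i=0: j in [6,8] -> 3
  i=1: j in [5,7] -> 3
  i=2: j in [4,6] -> 3
  i=3: j in [3,5] -> 3
  i=4: j in [2,4] -> 3
  i=5: j in [1,3] -> 3
  i=6: j in [0,2] -> 3
  i=7: j in [0,1] -> 2
H(8) = 3+3+3+3+3+3+3+2 = 23


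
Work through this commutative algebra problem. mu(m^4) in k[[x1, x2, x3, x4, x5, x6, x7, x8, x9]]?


C(n+d-1,d)=C(12,4)=495


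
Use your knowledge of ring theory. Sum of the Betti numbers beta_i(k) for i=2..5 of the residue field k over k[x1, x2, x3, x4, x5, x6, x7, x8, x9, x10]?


Koszul resolution: beta_i(k)=C(n,i), n=10
C(10,2)=45, C(10,3)=120, C(10,4)=210, C(10,5)=252
Sum=627


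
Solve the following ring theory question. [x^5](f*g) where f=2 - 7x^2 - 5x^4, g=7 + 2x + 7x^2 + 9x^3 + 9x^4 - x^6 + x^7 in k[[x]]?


[x^5] = sum a_i*b_j, i+j=5
  -7*9=-63
  -5*2=-10
Sum=-73


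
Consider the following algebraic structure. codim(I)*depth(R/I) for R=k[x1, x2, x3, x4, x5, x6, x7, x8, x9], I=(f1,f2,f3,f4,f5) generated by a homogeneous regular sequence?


codim=5, depth=dim(R/I)=9-5=4
Product=5*4=20


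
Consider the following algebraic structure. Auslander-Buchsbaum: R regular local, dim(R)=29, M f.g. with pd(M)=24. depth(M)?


pd+depth=depth(R)=29
depth=29-24=5


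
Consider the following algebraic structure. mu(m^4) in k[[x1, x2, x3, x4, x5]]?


C(n+d-1,d)=C(8,4)=70


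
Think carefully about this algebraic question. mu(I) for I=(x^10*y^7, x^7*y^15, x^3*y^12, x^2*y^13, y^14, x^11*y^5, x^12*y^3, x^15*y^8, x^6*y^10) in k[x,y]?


Remove redundant (divisible by others).
x^15*y^8 redundant.
x^7*y^15 redundant.
Min: x^12*y^3, x^11*y^5, x^10*y^7, x^6*y^10, x^3*y^12, x^2*y^13, y^14
Count=7


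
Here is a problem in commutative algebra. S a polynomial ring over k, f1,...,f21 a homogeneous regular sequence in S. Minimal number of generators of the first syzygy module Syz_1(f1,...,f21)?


Regular sequence => Koszul complex is the minimal free resolution.
Syz_1 minimally generated by Koszul relations f_i*e_j - f_j*e_i (i<j): mu(Syz_1) = beta_2 = C(m,2) = m(m-1)/2
m=21
21*20/2 = 210


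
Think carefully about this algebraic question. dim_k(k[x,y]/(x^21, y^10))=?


Basis: x^i*y^j, i<21, j<10
21*10=210


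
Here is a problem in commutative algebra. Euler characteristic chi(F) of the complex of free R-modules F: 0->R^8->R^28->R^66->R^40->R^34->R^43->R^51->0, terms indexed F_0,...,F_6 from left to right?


chi = sum (-1)^i * rank:
(-1)^0*8=8
(-1)^1*28=-28
(-1)^2*66=66
(-1)^3*40=-40
(-1)^4*34=34
(-1)^5*43=-43
(-1)^6*51=51
chi=48


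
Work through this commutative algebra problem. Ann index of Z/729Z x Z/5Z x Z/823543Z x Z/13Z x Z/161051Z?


Exponent = lcm of the cyclic orders; pairwise coprime => product.
3^6*5^1*7^7*13^1*11^5=729*5*823543*13*161051=6284787396692805


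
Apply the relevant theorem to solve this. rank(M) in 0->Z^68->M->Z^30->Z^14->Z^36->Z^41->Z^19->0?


Alt sum=0:
(-1)^0*68 + (-1)^1*? + (-1)^2*30 + (-1)^3*14 + (-1)^4*36 + (-1)^5*41 + (-1)^6*19=0
rank(M)=98


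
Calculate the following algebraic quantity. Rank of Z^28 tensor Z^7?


rank(M(x)N) = rank(M)*rank(N)
28*7 = 196


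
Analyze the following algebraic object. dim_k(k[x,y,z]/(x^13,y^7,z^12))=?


Basis: x^iy^jz^k, i<13,j<7,k<12
13*7*12=1092


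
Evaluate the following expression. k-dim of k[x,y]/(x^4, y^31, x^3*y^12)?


k[x,y]/I, I = (x^4, y^31, x^3*y^12)
Rect: 4x31=124. Corner: (4-3)x(31-12)=19.
dim = 124-19 = 105


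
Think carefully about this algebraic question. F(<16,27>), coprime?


gcd(16,27)=1 => F=ab-a-b=16*27-16-27=432-43=389


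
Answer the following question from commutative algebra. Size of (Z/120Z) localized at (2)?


2-primary part: 120=2^3*15
Size=2^3=8


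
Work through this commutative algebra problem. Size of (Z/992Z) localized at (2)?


2-primary part: 992=2^5*31
Size=2^5=32


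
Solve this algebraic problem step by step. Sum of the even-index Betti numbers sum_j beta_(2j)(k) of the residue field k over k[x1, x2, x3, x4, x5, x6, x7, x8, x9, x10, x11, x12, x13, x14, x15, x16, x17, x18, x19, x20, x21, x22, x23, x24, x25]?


Koszul resolution: beta_i(k)=C(n,i), n=25
sum_even C(25,i) = 2^(n-1) = 2^24 = 16777216


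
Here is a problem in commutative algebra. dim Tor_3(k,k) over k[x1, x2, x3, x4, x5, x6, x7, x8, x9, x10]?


Koszul: C(n,i)=C(10,3)=120


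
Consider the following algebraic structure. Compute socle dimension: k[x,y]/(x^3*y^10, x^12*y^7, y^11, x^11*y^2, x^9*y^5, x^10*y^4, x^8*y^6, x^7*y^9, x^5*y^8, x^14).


Socle = ann(m) = span of standard monomials u with x*u, y*u in I (staircase corners).
Redundant generators: x^12*y^7, x^7*y^9
Minimal generators: x^14, x^11*y^2, x^10*y^4, x^9*y^5, x^8*y^6, x^5*y^8, x^3*y^10, y^11
Corners: x^2y^10, x^4y^9, x^7y^7, x^8y^5, x^9y^4, x^10y^3, x^13y
Socle dim=7


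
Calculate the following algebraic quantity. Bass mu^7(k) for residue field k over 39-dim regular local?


C(n,i)=C(39,7)=15380937


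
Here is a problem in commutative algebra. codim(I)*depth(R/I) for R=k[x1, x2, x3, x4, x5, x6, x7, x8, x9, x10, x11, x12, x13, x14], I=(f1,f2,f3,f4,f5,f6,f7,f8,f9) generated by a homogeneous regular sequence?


codim=9, depth=dim(R/I)=14-9=5
Product=9*5=45


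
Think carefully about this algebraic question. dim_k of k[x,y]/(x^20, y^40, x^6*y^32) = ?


k[x,y]/I, I = (x^20, y^40, x^6*y^32)
Rect: 20x40=800. Corner: (20-6)x(40-32)=112.
dim = 800-112 = 688


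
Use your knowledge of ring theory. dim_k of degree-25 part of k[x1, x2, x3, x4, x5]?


C(d+n-1,n-1)=C(29,4)=23751


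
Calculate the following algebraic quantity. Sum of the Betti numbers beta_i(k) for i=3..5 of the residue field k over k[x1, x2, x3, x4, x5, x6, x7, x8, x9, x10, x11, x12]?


Koszul resolution: beta_i(k)=C(n,i), n=12
C(12,3)=220, C(12,4)=495, C(12,5)=792
Sum=1507
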